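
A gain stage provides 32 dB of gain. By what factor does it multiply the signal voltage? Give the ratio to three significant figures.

Voltage ratio = 10^(dB/20).
10^(32/20) = 10^(1.600) = 39.8.

39.8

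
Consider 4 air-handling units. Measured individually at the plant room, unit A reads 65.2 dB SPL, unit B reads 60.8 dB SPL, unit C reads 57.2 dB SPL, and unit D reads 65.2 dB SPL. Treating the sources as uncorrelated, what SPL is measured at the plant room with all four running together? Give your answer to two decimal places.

Uncorrelated sources add in intensity (power), not in dB.
L_total = 10·log₁₀(10^(65.2/10) + 10^(60.8/10) + 10^(57.2/10) + 10^(65.2/10)) = 10·log₁₀(8350000) = 69.22 dB SPL.

69.22 dB SPL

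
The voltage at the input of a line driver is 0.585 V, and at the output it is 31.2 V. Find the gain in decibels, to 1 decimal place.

34.5 dB

Voltage ratio → dB uses the 20·log₁₀ form:
20·log₁₀(31.2/0.585) = 20·log₁₀(53.33) = 34.5 dB.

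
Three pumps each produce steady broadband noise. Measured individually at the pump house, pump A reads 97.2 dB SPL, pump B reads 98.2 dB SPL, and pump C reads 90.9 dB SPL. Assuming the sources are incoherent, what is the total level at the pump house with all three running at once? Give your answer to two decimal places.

101.17 dB SPL

Add the sources as powers (linear), then convert back to dB:
L_total = 10·log₁₀(10^(97.2/10) + 10^(98.2/10) + 10^(90.9/10)) = 10·log₁₀(13085000000) = 101.17 dB SPL.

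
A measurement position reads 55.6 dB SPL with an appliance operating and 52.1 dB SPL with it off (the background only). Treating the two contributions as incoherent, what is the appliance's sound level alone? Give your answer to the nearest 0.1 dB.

Remove the background by subtracting linear intensities:
L_src = 10·log₁₀(10^(55.6/10) − 10^(52.1/10)) = 10·log₁₀(200900) = 53.0 dB SPL.

53.0 dB SPL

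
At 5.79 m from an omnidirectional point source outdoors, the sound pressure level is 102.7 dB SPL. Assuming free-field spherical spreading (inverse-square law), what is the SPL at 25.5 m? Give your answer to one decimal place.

Free-field point source: level drops by 20·log₁₀ of the distance ratio.
ΔL = −20·log₁₀(25.5/5.79) = -12.88 dB, so L₂ = 102.7 + (-12.88) = 89.8 dB SPL.

89.8 dB SPL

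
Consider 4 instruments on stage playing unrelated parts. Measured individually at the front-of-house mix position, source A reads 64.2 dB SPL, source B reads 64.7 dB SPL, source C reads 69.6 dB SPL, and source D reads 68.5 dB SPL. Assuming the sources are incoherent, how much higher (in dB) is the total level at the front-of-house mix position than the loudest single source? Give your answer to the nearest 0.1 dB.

3.8 dB

Add the sources as powers (linear), then convert back to dB:
L_total = 10·log₁₀(10^(64.2/10) + 10^(64.7/10) + 10^(69.6/10) + 10^(68.5/10)) = 73.38 dB SPL.
Excess over the loudest (69.6 dB): 73.38 − 69.6 = 3.8 dB.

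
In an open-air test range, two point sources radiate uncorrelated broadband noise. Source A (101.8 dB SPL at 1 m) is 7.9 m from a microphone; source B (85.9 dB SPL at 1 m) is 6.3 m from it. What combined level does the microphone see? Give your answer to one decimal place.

84.0 dB SPL

At the listener: L_A = 101.8 − 20·log₁₀(7.9) = 83.85 dB; L_B = 85.9 − 20·log₁₀(6.3) = 69.91 dB.
Combined: 10·log₁₀(10^(83.85/10)+10^(69.91/10)) = 84.0 dB SPL.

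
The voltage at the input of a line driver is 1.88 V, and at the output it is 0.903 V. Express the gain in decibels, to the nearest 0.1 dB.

-6.4 dB

Voltage is an amplitude quantity, so gain = 20·log₁₀(V_out/V_in).
20·log₁₀(0.903/1.88) = 20·log₁₀(0.4803) = -6.4 dB.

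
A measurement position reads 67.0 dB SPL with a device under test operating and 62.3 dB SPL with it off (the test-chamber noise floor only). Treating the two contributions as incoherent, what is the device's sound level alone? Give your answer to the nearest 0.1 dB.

65.2 dB SPL

Background correction is a power subtraction:
L_src = 10·log₁₀(10^(67.0/10) − 10^(62.3/10)) = 10·log₁₀(3314000) = 65.2 dB SPL.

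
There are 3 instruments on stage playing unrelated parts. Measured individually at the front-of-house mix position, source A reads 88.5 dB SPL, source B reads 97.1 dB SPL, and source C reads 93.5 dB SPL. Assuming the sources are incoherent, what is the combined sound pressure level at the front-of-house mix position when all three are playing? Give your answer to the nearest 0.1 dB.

Add the sources as powers (linear), then convert back to dB:
L_total = 10·log₁₀(10^(88.5/10) + 10^(97.1/10) + 10^(93.5/10)) = 10·log₁₀(8075000000) = 99.1 dB SPL.

99.1 dB SPL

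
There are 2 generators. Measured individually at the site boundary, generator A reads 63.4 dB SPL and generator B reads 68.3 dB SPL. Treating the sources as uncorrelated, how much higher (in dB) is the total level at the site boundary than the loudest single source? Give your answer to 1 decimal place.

1.2 dB

Uncorrelated sources add in intensity (power), not in dB.
L_total = 10·log₁₀(10^(63.4/10) + 10^(68.3/10)) = 69.52 dB SPL.
Excess over the loudest (68.3 dB): 69.52 − 68.3 = 1.2 dB.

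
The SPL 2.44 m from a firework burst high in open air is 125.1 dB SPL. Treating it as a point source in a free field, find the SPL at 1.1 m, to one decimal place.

Free-field point source: level drops by 20·log₁₀ of the distance ratio.
ΔL = −20·log₁₀(1.1/2.44) = 6.92 dB, so L₂ = 125.1 + (6.92) = 132.0 dB SPL.

132.0 dB SPL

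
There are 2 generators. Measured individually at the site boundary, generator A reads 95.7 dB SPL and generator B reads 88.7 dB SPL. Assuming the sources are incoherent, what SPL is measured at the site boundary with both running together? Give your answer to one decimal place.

96.5 dB SPL

Uncorrelated sources add in intensity (power), not in dB.
L_total = 10·log₁₀(10^(95.7/10) + 10^(88.7/10)) = 10·log₁₀(4457000000) = 96.5 dB SPL.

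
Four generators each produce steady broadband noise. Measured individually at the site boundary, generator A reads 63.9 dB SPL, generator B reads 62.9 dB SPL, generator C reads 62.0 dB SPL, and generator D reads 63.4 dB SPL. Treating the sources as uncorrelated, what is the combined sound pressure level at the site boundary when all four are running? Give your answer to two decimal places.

Incoherent sources sum as intensities:
L_total = 10·log₁₀(10^(63.9/10) + 10^(62.9/10) + 10^(62.0/10) + 10^(63.4/10)) = 10·log₁₀(8177000) = 69.13 dB SPL.

69.13 dB SPL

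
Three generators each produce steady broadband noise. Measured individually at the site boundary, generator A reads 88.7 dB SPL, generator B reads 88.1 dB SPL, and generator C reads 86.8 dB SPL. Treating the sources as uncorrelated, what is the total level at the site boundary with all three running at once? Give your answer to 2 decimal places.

Uncorrelated sources add in intensity (power), not in dB.
L_total = 10·log₁₀(10^(88.7/10) + 10^(88.1/10) + 10^(86.8/10)) = 10·log₁₀(1866000000) = 92.71 dB SPL.

92.71 dB SPL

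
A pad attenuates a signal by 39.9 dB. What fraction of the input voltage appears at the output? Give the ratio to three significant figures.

0.0101

Voltage ratio = 10^(dB/20).
10^(-39.9/20) = 10^(-1.995) = 0.0101.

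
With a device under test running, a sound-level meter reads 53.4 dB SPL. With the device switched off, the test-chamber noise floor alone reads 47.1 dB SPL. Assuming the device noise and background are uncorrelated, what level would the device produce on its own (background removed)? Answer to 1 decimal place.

52.2 dB SPL

Background correction is a power subtraction:
L_src = 10·log₁₀(10^(53.4/10) − 10^(47.1/10)) = 10·log₁₀(167500) = 52.2 dB SPL.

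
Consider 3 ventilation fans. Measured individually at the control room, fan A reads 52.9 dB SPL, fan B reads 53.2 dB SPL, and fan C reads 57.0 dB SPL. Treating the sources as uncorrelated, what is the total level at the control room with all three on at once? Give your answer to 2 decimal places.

Add the sources as powers (linear), then convert back to dB:
L_total = 10·log₁₀(10^(52.9/10) + 10^(53.2/10) + 10^(57.0/10)) = 10·log₁₀(905100) = 59.57 dB SPL.

59.57 dB SPL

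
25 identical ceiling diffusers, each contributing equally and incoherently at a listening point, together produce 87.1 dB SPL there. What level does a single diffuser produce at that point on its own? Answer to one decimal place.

25 equal incoherent sources add 10·log₁₀(25) = 13.98 dB over one source.
L_one = 87.1 − 13.98 = 73.1 dB SPL.

73.1 dB SPL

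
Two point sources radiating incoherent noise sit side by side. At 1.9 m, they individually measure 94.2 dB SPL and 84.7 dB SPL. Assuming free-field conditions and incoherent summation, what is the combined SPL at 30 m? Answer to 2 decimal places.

Combined at 1.9 m: 10·log₁₀(10^(94.2/10)+10^(84.7/10)) = 94.662 dB SPL.
Then apply −20·log₁₀(30/1.9) = -23.967 dB → 70.69 dB SPL.

70.69 dB SPL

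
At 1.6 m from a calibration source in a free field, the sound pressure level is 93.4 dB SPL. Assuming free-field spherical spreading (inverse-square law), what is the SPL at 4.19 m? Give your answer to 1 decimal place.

Inverse-square spreading gives ΔL = −20·log₁₀(d₂/d₁).
ΔL = −20·log₁₀(4.19/1.6) = -8.36 dB, so L₂ = 93.4 + (-8.36) = 85.0 dB SPL.

85.0 dB SPL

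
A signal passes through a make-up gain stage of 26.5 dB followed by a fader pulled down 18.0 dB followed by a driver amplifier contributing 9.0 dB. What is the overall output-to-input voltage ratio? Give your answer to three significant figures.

7.50

Net gain = 26.5 + (−18.0) + 9.0 = 17.5 dB.
Voltage ratio = 10^(17.5/20) = 7.50.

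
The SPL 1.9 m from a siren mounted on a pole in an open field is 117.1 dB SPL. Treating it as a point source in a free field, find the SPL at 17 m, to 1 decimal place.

98.1 dB SPL

Inverse-square spreading gives ΔL = −20·log₁₀(d₂/d₁).
ΔL = −20·log₁₀(17/1.9) = -19.03 dB, so L₂ = 117.1 + (-19.03) = 98.1 dB SPL.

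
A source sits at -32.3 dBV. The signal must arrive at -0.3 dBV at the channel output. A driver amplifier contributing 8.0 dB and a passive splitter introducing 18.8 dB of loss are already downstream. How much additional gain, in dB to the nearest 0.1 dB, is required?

The required make-up gain is the shortfall in the dB sum.
G = -0.3 − (-32.3) − 8.0 + 18.8 = 42.8 dB.

42.8 dB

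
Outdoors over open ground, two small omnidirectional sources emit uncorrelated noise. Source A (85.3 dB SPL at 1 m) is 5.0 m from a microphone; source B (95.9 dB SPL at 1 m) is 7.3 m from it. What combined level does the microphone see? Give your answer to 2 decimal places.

At the listener: L_A = 85.3 − 20·log₁₀(5.0) = 71.321 dB; L_B = 95.9 − 20·log₁₀(7.3) = 78.634 dB.
Combined: 10·log₁₀(10^(71.321/10)+10^(78.634/10)) = 79.37 dB SPL.

79.37 dB SPL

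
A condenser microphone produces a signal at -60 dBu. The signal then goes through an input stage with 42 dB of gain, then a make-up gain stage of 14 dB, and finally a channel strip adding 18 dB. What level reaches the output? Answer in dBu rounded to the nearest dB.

Cascaded gains and losses add directly in dB.
-60 + 42 + 14 + 18 = +14 dBu.

+14 dBu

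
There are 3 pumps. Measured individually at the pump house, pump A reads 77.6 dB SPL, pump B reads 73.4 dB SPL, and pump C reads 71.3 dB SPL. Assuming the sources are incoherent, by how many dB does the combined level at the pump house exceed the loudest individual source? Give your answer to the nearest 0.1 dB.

2.1 dB

Add the sources as powers (linear), then convert back to dB:
L_total = 10·log₁₀(10^(77.6/10) + 10^(73.4/10) + 10^(71.3/10)) = 79.68 dB SPL.
Excess over the loudest (77.6 dB): 79.68 − 77.6 = 2.1 dB.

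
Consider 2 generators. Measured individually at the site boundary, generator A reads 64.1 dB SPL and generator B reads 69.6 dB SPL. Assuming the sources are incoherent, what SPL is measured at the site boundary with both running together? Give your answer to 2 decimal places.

70.68 dB SPL

Uncorrelated sources add in intensity (power), not in dB.
L_total = 10·log₁₀(10^(64.1/10) + 10^(69.6/10)) = 10·log₁₀(11690000) = 70.68 dB SPL.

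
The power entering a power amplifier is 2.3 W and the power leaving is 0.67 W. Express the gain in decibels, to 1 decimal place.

Power is a power quantity, so gain = 10·log₁₀(P_out/P_in).
10·log₁₀(0.67/2.3) = 10·log₁₀(0.2913) = -5.4 dB.

-5.4 dB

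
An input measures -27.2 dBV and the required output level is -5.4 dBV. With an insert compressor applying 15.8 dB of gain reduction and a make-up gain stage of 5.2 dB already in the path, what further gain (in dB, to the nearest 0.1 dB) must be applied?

The required make-up gain is the shortfall in the dB sum.
G = -5.4 − (-27.2) + 15.8 − 5.2 = 32.4 dB.

32.4 dB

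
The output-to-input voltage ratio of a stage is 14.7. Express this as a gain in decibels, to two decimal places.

23.35 dB

Voltage ratio → dB uses the 20·log₁₀ form:
20·log₁₀(14.7) = 23.35 dB.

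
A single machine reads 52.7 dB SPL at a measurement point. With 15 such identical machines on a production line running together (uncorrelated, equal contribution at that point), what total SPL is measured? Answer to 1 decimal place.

15 equal incoherent sources raise the level by 10·log₁₀(15) = 11.76 dB.
L_total = 52.7 + 11.76 = 64.5 dB SPL.

64.5 dB SPL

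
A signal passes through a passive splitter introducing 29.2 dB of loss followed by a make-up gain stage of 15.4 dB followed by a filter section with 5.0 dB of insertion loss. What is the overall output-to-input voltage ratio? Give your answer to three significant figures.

0.115

Net gain = (−29.2) + 15.4 + (−5.0) = -18.8 dB.
Voltage ratio = 10^(-18.8/20) = 0.115.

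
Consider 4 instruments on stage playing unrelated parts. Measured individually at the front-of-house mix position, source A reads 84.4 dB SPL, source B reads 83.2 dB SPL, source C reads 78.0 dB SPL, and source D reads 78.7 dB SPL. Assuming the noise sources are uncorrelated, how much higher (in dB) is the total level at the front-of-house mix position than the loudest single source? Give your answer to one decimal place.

3.5 dB

Incoherent sources sum as intensities:
L_total = 10·log₁₀(10^(84.4/10) + 10^(83.2/10) + 10^(78.0/10) + 10^(78.7/10)) = 87.93 dB SPL.
Excess over the loudest (84.4 dB): 87.93 − 84.4 = 3.5 dB.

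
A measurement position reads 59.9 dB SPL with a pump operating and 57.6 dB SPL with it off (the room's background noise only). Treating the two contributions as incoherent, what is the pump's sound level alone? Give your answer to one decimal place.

Remove the background by subtracting linear intensities:
L_src = 10·log₁₀(10^(59.9/10) − 10^(57.6/10)) = 10·log₁₀(401800) = 56.0 dB SPL.

56.0 dB SPL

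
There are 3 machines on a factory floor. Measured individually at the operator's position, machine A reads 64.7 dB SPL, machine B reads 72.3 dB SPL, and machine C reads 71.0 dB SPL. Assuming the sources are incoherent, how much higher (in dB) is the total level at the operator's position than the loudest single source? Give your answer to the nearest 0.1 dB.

2.8 dB

Uncorrelated sources add in intensity (power), not in dB.
L_total = 10·log₁₀(10^(64.7/10) + 10^(72.3/10) + 10^(71.0/10)) = 75.12 dB SPL.
Excess over the loudest (72.3 dB): 75.12 − 72.3 = 2.8 dB.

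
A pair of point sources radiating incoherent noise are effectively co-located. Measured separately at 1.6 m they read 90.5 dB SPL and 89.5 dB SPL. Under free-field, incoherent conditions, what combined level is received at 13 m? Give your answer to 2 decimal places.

74.84 dB SPL

Combined at 1.6 m: 10·log₁₀(10^(90.5/10)+10^(89.5/10)) = 93.039 dB SPL.
Then apply −20·log₁₀(13/1.6) = -18.196 dB → 74.84 dB SPL.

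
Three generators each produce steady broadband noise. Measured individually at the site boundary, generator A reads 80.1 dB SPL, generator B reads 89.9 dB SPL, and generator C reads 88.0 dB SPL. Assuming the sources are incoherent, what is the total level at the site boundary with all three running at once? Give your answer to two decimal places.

92.33 dB SPL

Uncorrelated sources add in intensity (power), not in dB.
L_total = 10·log₁₀(10^(80.1/10) + 10^(89.9/10) + 10^(88.0/10)) = 10·log₁₀(1711000000) = 92.33 dB SPL.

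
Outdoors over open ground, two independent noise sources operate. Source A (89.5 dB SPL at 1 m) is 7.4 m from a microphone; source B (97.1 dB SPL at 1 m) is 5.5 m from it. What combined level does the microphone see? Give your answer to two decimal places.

82.69 dB SPL

At the listener: L_A = 89.5 − 20·log₁₀(7.4) = 72.115 dB; L_B = 97.1 − 20·log₁₀(5.5) = 82.293 dB.
Combined: 10·log₁₀(10^(72.115/10)+10^(82.293/10)) = 82.69 dB SPL.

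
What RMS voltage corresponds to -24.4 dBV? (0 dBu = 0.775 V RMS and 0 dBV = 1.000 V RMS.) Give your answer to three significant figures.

0.0603 V

V = 1.000 V × 10^(-24.4/20).
= 1.000 × 0.06026 = 0.0603 V.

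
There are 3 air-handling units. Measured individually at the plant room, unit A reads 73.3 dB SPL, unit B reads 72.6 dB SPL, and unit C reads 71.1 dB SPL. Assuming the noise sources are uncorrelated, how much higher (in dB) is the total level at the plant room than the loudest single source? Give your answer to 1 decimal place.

3.9 dB

Uncorrelated sources add in intensity (power), not in dB.
L_total = 10·log₁₀(10^(73.3/10) + 10^(72.6/10) + 10^(71.1/10)) = 77.20 dB SPL.
Excess over the loudest (73.3 dB): 77.20 − 73.3 = 3.9 dB.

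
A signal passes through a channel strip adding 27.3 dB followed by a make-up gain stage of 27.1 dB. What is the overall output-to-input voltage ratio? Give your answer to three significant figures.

Net gain = 27.3 + 27.1 = 54.4 dB.
Voltage ratio = 10^(54.4/20) = 525.

525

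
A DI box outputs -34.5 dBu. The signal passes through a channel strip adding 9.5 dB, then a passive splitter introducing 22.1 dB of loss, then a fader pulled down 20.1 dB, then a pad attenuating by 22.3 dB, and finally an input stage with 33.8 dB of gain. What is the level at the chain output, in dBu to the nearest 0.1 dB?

Cascaded gains and losses add directly in dB.
-34.5 + 9.5 − 22.1 − 20.1 − 22.3 + 33.8 = -55.7 dBu.

-55.7 dBu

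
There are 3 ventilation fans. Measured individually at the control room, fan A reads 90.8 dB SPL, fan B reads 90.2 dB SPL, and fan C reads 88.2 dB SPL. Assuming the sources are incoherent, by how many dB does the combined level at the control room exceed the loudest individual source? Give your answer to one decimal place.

3.8 dB

Uncorrelated sources add in intensity (power), not in dB.
L_total = 10·log₁₀(10^(90.8/10) + 10^(90.2/10) + 10^(88.2/10)) = 94.64 dB SPL.
Excess over the loudest (90.8 dB): 94.64 − 90.8 = 3.8 dB.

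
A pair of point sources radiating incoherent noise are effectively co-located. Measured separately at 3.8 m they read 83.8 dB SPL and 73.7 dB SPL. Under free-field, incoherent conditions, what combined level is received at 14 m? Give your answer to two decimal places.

72.88 dB SPL

Combined at 3.8 m: 10·log₁₀(10^(83.8/10)+10^(73.7/10)) = 84.205 dB SPL.
Then apply −20·log₁₀(14/3.8) = -11.327 dB → 72.88 dB SPL.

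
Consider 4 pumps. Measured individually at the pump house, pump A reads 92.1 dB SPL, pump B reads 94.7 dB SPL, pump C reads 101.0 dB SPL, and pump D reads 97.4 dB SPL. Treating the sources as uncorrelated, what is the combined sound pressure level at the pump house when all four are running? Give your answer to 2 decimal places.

Uncorrelated sources add in intensity (power), not in dB.
L_total = 10·log₁₀(10^(92.1/10) + 10^(94.7/10) + 10^(101.0/10) + 10^(97.4/10)) = 10·log₁₀(22658000000) = 103.55 dB SPL.

103.55 dB SPL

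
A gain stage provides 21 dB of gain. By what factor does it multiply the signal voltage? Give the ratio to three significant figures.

Voltage ratio = 10^(dB/20).
10^(21/20) = 10^(1.050) = 11.2.

11.2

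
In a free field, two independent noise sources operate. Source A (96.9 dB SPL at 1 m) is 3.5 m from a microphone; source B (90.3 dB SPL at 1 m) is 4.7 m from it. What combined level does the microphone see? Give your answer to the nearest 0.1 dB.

86.5 dB SPL

At the listener: L_A = 96.9 − 20·log₁₀(3.5) = 86.02 dB; L_B = 90.3 − 20·log₁₀(4.7) = 76.86 dB.
Combined: 10·log₁₀(10^(86.02/10)+10^(76.86/10)) = 86.5 dB SPL.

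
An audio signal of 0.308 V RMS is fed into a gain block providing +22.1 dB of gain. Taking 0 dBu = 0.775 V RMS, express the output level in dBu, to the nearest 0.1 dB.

+14.1 dBu

Input level: 20·log₁₀(0.308/0.775) = -8.02 dBu.
Output: -8.02 + 22.1 = +14.1 dBu.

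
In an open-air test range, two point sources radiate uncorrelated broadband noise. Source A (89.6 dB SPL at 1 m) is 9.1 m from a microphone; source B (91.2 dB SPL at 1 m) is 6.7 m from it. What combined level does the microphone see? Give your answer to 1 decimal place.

76.1 dB SPL

At the listener: L_A = 89.6 − 20·log₁₀(9.1) = 70.42 dB; L_B = 91.2 − 20·log₁₀(6.7) = 74.68 dB.
Combined: 10·log₁₀(10^(70.42/10)+10^(74.68/10)) = 76.1 dB SPL.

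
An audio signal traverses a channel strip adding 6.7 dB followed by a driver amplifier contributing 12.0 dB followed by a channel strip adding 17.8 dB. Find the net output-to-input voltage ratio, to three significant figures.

66.8

Net gain = 6.7 + 12.0 + 17.8 = 36.5 dB.
Voltage ratio = 10^(36.5/20) = 66.8.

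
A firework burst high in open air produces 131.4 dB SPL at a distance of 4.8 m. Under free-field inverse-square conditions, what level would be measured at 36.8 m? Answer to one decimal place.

Inverse-square spreading gives ΔL = −20·log₁₀(d₂/d₁).
ΔL = −20·log₁₀(36.8/4.8) = -17.69 dB, so L₂ = 131.4 + (-17.69) = 113.7 dB SPL.

113.7 dB SPL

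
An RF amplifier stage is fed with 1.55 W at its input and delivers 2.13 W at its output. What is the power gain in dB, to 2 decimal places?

1.38 dB

Power ratio → dB uses the 10·log₁₀ form:
10·log₁₀(2.13/1.55) = 10·log₁₀(1.374) = 1.38 dB.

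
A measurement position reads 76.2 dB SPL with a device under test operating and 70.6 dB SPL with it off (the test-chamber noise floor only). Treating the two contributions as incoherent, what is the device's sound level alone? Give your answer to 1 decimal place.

Remove the background by subtracting linear intensities:
L_src = 10·log₁₀(10^(76.2/10) − 10^(70.6/10)) = 10·log₁₀(30210000) = 74.8 dB SPL.

74.8 dB SPL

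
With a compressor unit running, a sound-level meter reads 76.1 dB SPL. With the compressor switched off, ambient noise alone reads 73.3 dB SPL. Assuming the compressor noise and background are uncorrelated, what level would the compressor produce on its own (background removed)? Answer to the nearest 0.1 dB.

Subtract intensities: L_src = 10·log₁₀(10^(L_total/10) − 10^(L_bg/10)).
L_src = 10·log₁₀(10^(76.1/10) − 10^(73.3/10)) = 10·log₁₀(19360000) = 72.9 dB SPL.

72.9 dB SPL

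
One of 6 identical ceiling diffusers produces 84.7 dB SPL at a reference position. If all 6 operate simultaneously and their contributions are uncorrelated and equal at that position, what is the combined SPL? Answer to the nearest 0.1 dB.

92.5 dB SPL

6 equal incoherent sources raise the level by 10·log₁₀(6) = 7.78 dB.
L_total = 84.7 + 7.78 = 92.5 dB SPL.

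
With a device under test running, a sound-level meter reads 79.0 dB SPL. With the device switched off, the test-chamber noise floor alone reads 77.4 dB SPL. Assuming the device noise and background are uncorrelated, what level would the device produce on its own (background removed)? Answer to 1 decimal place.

Background correction is a power subtraction:
L_src = 10·log₁₀(10^(79.0/10) − 10^(77.4/10)) = 10·log₁₀(24480000) = 73.9 dB SPL.

73.9 dB SPL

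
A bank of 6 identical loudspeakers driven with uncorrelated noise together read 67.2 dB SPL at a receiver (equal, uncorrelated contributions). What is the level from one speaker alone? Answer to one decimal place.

6 equal incoherent sources add 10·log₁₀(6) = 7.78 dB over one source.
L_one = 67.2 − 7.78 = 59.4 dB SPL.

59.4 dB SPL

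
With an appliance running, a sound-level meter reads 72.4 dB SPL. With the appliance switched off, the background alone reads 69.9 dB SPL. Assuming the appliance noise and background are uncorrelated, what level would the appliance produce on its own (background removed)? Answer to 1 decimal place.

Background correction is a power subtraction:
L_src = 10·log₁₀(10^(72.4/10) − 10^(69.9/10)) = 10·log₁₀(7606000) = 68.8 dB SPL.

68.8 dB SPL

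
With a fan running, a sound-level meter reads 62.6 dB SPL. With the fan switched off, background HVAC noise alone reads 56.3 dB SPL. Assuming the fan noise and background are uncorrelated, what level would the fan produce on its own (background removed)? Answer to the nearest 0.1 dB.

Remove the background by subtracting linear intensities:
L_src = 10·log₁₀(10^(62.6/10) − 10^(56.3/10)) = 10·log₁₀(1393000) = 61.4 dB SPL.

61.4 dB SPL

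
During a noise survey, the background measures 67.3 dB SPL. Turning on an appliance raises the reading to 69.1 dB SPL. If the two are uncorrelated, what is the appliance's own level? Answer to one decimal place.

64.4 dB SPL

Remove the background by subtracting linear intensities:
L_src = 10·log₁₀(10^(69.1/10) − 10^(67.3/10)) = 10·log₁₀(2758000) = 64.4 dB SPL.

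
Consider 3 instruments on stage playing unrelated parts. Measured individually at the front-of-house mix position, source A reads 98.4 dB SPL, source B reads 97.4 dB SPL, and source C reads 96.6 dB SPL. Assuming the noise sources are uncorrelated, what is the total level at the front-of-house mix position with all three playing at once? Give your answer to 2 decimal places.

Add the sources as powers (linear), then convert back to dB:
L_total = 10·log₁₀(10^(98.4/10) + 10^(97.4/10) + 10^(96.6/10)) = 10·log₁₀(16985000000) = 102.30 dB SPL.

102.30 dB SPL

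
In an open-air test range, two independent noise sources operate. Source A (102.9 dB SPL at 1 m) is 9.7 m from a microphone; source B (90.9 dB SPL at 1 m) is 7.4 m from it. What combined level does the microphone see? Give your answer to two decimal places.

83.61 dB SPL

At the listener: L_A = 102.9 − 20·log₁₀(9.7) = 83.165 dB; L_B = 90.9 − 20·log₁₀(7.4) = 73.515 dB.
Combined: 10·log₁₀(10^(83.165/10)+10^(73.515/10)) = 83.61 dB SPL.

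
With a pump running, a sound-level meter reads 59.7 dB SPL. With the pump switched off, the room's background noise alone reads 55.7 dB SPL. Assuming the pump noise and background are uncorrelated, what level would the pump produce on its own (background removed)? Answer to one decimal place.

57.5 dB SPL

Remove the background by subtracting linear intensities:
L_src = 10·log₁₀(10^(59.7/10) − 10^(55.7/10)) = 10·log₁₀(561700) = 57.5 dB SPL.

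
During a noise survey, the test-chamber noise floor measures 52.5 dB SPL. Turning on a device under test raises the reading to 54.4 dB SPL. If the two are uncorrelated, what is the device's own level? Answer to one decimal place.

Background correction is a power subtraction:
L_src = 10·log₁₀(10^(54.4/10) − 10^(52.5/10)) = 10·log₁₀(97590) = 49.9 dB SPL.

49.9 dB SPL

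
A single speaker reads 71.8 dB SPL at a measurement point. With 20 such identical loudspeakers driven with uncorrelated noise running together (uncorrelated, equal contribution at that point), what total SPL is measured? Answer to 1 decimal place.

84.8 dB SPL

20 equal incoherent sources raise the level by 10·log₁₀(20) = 13.01 dB.
L_total = 71.8 + 13.01 = 84.8 dB SPL.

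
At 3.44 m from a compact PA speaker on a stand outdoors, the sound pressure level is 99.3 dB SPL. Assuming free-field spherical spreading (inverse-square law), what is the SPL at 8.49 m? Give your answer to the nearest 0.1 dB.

For a point source in a free field, ΔL = −20·log₁₀(d₂/d₁).
ΔL = −20·log₁₀(8.49/3.44) = -7.85 dB, so L₂ = 99.3 + (-7.85) = 91.5 dB SPL.

91.5 dB SPL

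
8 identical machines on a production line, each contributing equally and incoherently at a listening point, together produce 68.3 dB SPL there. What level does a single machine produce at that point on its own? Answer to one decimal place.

8 equal incoherent sources add 10·log₁₀(8) = 9.03 dB over one source.
L_one = 68.3 − 9.03 = 59.3 dB SPL.

59.3 dB SPL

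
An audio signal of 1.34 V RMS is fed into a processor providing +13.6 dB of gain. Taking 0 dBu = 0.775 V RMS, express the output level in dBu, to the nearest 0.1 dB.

Input level: 20·log₁₀(1.34/0.775) = 4.76 dBu.
Output: 4.76 + 13.6 = +18.4 dBu.

+18.4 dBu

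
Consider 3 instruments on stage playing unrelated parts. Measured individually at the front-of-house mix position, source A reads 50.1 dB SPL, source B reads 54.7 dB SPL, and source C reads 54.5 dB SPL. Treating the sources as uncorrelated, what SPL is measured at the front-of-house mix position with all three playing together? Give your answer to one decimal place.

58.3 dB SPL

Uncorrelated sources add in intensity (power), not in dB.
L_total = 10·log₁₀(10^(50.1/10) + 10^(54.7/10) + 10^(54.5/10)) = 10·log₁₀(679300) = 58.3 dB SPL.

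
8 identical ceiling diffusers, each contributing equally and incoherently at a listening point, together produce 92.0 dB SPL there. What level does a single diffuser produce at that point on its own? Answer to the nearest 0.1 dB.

83.0 dB SPL

8 equal incoherent sources add 10·log₁₀(8) = 9.03 dB over one source.
L_one = 92.0 − 9.03 = 83.0 dB SPL.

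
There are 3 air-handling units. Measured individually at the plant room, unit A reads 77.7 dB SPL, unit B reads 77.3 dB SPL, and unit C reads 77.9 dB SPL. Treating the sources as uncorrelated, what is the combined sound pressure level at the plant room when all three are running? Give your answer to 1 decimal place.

82.4 dB SPL

Uncorrelated sources add in intensity (power), not in dB.
L_total = 10·log₁₀(10^(77.7/10) + 10^(77.3/10) + 10^(77.9/10)) = 10·log₁₀(174200000) = 82.4 dB SPL.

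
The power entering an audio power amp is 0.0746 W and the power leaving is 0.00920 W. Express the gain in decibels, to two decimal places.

Power is a power quantity, so gain = 10·log₁₀(P_out/P_in).
10·log₁₀(0.00920/0.0746) = 10·log₁₀(0.1233) = -9.09 dB.

-9.09 dB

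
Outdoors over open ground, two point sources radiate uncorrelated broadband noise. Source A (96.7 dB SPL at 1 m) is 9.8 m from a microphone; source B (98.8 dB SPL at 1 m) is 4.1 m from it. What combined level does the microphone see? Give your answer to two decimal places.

At the listener: L_A = 96.7 − 20·log₁₀(9.8) = 76.875 dB; L_B = 98.8 − 20·log₁₀(4.1) = 86.544 dB.
Combined: 10·log₁₀(10^(76.875/10)+10^(86.544/10)) = 86.99 dB SPL.

86.99 dB SPL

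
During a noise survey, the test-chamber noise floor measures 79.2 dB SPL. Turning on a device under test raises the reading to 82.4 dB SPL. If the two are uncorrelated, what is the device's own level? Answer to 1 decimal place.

79.6 dB SPL

Remove the background by subtracting linear intensities:
L_src = 10·log₁₀(10^(82.4/10) − 10^(79.2/10)) = 10·log₁₀(90600000) = 79.6 dB SPL.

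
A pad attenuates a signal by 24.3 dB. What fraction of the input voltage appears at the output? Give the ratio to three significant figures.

Voltage ratio = 10^(dB/20).
10^(-24.3/20) = 10^(-1.215) = 0.0610.

0.0610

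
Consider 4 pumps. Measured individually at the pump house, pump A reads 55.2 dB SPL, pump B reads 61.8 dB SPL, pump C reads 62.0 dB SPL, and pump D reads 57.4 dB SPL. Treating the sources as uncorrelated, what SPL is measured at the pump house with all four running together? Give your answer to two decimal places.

Incoherent sources sum as intensities:
L_total = 10·log₁₀(10^(55.2/10) + 10^(61.8/10) + 10^(62.0/10) + 10^(57.4/10)) = 10·log₁₀(3979000) = 66.00 dB SPL.

66.00 dB SPL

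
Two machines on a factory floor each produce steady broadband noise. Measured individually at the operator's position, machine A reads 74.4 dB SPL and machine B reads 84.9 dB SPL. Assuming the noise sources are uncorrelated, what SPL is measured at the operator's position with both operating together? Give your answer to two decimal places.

85.27 dB SPL

Uncorrelated sources add in intensity (power), not in dB.
L_total = 10·log₁₀(10^(74.4/10) + 10^(84.9/10)) = 10·log₁₀(336600000) = 85.27 dB SPL.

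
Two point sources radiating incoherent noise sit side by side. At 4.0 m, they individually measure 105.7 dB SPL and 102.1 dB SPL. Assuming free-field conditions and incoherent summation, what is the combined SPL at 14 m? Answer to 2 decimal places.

Combined at 4.0 m: 10·log₁₀(10^(105.7/10)+10^(102.1/10)) = 107.273 dB SPL.
Then apply −20·log₁₀(14/4.0) = -10.881 dB → 96.39 dB SPL.

96.39 dB SPL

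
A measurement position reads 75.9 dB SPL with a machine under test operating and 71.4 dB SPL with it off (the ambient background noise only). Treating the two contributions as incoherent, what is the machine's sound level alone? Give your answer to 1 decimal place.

Remove the background by subtracting linear intensities:
L_src = 10·log₁₀(10^(75.9/10) − 10^(71.4/10)) = 10·log₁₀(25100000) = 74.0 dB SPL.

74.0 dB SPL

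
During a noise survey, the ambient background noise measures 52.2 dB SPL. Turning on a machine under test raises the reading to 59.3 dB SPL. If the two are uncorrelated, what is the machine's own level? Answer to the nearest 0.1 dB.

58.4 dB SPL

Subtract intensities: L_src = 10·log₁₀(10^(L_total/10) − 10^(L_bg/10)).
L_src = 10·log₁₀(10^(59.3/10) − 10^(52.2/10)) = 10·log₁₀(685200) = 58.4 dB SPL.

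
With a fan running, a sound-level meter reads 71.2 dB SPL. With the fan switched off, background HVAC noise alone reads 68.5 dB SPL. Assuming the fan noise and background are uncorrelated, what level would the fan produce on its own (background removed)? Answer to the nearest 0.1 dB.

Remove the background by subtracting linear intensities:
L_src = 10·log₁₀(10^(71.2/10) − 10^(68.5/10)) = 10·log₁₀(6103000) = 67.9 dB SPL.

67.9 dB SPL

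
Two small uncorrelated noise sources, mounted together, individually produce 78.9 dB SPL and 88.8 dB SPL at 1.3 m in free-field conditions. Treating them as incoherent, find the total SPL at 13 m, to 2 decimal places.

69.22 dB SPL

Combined at 1.3 m: 10·log₁₀(10^(78.9/10)+10^(88.8/10)) = 89.223 dB SPL.
Then apply −20·log₁₀(13/1.3) = -20.000 dB → 69.22 dB SPL.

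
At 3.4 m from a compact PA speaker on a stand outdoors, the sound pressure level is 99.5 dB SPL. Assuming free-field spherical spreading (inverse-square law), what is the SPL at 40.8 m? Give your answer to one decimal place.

77.9 dB SPL

Free-field point source: level drops by 20·log₁₀ of the distance ratio.
ΔL = −20·log₁₀(40.8/3.4) = -21.58 dB, so L₂ = 99.5 + (-21.58) = 77.9 dB SPL.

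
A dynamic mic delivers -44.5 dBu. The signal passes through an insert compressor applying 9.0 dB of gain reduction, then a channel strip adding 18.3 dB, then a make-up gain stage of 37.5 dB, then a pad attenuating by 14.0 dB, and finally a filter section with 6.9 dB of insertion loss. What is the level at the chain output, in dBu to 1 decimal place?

-18.6 dBu

Gain stages sum in dB:
-44.5 − 9.0 + 18.3 + 37.5 − 14.0 − 6.9 = -18.6 dBu.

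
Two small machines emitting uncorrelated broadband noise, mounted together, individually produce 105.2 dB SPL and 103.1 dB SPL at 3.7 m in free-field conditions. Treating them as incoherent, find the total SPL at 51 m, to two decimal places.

84.50 dB SPL

Combined at 3.7 m: 10·log₁₀(10^(105.2/10)+10^(103.1/10)) = 107.286 dB SPL.
Then apply −20·log₁₀(51/3.7) = -22.787 dB → 84.50 dB SPL.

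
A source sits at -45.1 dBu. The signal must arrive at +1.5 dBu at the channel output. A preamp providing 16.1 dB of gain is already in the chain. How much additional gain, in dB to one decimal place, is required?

The required make-up gain is the shortfall in the dB sum.
G = +1.5 − (-45.1) − 16.1 = 30.5 dB.

30.5 dB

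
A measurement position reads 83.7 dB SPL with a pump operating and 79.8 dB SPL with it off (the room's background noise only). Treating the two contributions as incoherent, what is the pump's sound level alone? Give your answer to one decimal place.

Background correction is a power subtraction:
L_src = 10·log₁₀(10^(83.7/10) − 10^(79.8/10)) = 10·log₁₀(138900000) = 81.4 dB SPL.

81.4 dB SPL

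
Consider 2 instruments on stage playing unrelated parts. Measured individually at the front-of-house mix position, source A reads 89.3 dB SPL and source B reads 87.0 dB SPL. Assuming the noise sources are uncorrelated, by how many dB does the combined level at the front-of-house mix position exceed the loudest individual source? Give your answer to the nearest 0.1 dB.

2.0 dB

Uncorrelated sources add in intensity (power), not in dB.
L_total = 10·log₁₀(10^(89.3/10) + 10^(87.0/10)) = 91.31 dB SPL.
Excess over the loudest (89.3 dB): 91.31 − 89.3 = 2.0 dB.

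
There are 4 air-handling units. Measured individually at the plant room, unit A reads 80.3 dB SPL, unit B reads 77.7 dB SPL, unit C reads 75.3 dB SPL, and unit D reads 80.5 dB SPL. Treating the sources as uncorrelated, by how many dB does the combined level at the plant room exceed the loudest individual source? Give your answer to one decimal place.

Uncorrelated sources add in intensity (power), not in dB.
L_total = 10·log₁₀(10^(80.3/10) + 10^(77.7/10) + 10^(75.3/10) + 10^(80.5/10)) = 84.94 dB SPL.
Excess over the loudest (80.5 dB): 84.94 − 80.5 = 4.4 dB.

4.4 dB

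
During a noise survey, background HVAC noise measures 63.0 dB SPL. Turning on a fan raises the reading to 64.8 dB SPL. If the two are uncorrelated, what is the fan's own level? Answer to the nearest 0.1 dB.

Subtract intensities: L_src = 10·log₁₀(10^(L_total/10) − 10^(L_bg/10)).
L_src = 10·log₁₀(10^(64.8/10) − 10^(63.0/10)) = 10·log₁₀(1025000) = 60.1 dB SPL.

60.1 dB SPL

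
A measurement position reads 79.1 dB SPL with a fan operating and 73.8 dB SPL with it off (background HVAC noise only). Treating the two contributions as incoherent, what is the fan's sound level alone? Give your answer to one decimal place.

77.6 dB SPL

Subtract intensities: L_src = 10·log₁₀(10^(L_total/10) − 10^(L_bg/10)).
L_src = 10·log₁₀(10^(79.1/10) − 10^(73.8/10)) = 10·log₁₀(57290000) = 77.6 dB SPL.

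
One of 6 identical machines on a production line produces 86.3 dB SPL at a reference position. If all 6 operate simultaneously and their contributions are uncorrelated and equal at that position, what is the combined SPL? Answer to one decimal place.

6 equal incoherent sources raise the level by 10·log₁₀(6) = 7.78 dB.
L_total = 86.3 + 7.78 = 94.1 dB SPL.

94.1 dB SPL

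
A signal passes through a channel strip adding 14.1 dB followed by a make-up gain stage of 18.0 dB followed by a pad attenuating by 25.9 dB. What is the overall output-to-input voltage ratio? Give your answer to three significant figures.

Net gain = 14.1 + 18.0 + (−25.9) = 6.2 dB.
Voltage ratio = 10^(6.2/20) = 2.04.

2.04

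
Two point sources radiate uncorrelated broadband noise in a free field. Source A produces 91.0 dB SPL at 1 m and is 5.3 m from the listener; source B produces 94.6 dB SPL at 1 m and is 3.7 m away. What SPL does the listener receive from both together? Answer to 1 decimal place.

84.1 dB SPL

At the listener: L_A = 91.0 − 20·log₁₀(5.3) = 76.51 dB; L_B = 94.6 − 20·log₁₀(3.7) = 83.24 dB.
Combined: 10·log₁₀(10^(76.51/10)+10^(83.24/10)) = 84.1 dB SPL.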